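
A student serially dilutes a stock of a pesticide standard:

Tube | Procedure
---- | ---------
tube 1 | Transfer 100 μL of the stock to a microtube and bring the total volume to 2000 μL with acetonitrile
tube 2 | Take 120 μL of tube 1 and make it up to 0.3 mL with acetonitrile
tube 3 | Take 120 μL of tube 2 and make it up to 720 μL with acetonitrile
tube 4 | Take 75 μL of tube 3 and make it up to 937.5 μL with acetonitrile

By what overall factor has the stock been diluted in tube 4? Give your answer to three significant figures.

Step 1: 100 μL brought to 2000 μL → factor 2000/100 = 20
Step 2: 120 μL brought to 0.3 mL → factor 300/120 = 2.5
Step 3: 120 μL brought to 720 μL → factor 720/120 = 6
Step 4: 75 μL brought to 937.5 μL → factor 937.5/75 = 12.5
Overall dilution factor = 20 × 2.5 × 6 × 12.5 = 3750

3.75 × 10^3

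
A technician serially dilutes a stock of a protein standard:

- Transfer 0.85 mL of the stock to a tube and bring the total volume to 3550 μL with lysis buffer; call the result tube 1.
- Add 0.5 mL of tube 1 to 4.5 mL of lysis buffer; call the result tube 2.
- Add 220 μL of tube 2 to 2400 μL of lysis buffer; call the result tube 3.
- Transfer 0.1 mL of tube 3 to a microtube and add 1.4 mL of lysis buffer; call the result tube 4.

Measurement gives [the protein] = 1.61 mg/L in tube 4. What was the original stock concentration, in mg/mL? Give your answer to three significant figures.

12.0 mg/mL

Step 1: 0.85 mL brought to 3550 μL → factor 3.55/0.85 = 4.1765
Step 2: 0.5 mL + 4.5 mL = 5 mL total → factor 5/0.5 = 10
Step 3: 220 μL + 2400 μL = 2620 μL total → factor 2620/220 = 11.909
Step 4: 0.1 mL + 1.4 mL = 1.5 mL total → factor 1.5/0.1 = 15
Overall dilution factor = 4.1765 × 10 × 11.909 × 15 = 7460.7
Stock = 1.61 mg/L × 7460.7 = 1.201 × 10^4 mg/L = 12.0 mg/mL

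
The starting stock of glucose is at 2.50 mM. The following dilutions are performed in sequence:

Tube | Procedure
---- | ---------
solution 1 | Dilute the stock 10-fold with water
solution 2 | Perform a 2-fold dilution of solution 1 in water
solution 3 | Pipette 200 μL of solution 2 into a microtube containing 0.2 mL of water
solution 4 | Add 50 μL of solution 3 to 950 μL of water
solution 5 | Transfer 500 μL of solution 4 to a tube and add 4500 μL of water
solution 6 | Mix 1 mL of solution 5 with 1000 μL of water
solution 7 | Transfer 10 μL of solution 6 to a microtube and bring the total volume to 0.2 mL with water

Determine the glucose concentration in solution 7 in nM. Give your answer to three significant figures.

Step 1: 10-fold → factor 10
Step 2: 2-fold → factor 2
Step 3: 200 μL + 0.2 mL = 400 μL total → factor 400/200 = 2
Step 4: 50 μL + 950 μL = 1000 μL total → factor 1000/50 = 20
Step 5: 500 μL + 4500 μL = 5000 μL total → factor 5000/500 = 10
Step 6: 1 mL + 1000 μL = 2 mL total → factor 2/1 = 2
Step 7: 10 μL brought to 0.2 mL → factor 200/10 = 20
Overall dilution factor = 10 × 2 × 2 × 20 × 10 × 2 × 20 = 3.2 × 10^5
Final = 2.50 mM / 3.2 × 10^5 = 7.813 × 10^-6 mM = 7.81 nM

7.81 nM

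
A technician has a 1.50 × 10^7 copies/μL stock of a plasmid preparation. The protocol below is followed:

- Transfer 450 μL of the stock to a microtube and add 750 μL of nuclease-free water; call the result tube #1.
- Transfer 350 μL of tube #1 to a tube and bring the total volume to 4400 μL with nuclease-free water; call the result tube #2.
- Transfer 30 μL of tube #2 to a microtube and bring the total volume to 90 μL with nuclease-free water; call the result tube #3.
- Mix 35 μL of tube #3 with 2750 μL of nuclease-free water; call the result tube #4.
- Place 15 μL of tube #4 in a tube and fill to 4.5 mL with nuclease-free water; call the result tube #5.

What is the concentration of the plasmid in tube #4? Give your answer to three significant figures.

Step 1: 450 μL + 750 μL = 1200 μL total → factor 1200/450 = 2.6667
Step 2: 350 μL brought to 4400 μL → factor 4400/350 = 12.571
Step 3: 30 μL brought to 90 μL → factor 90/30 = 3
Step 4: 35 μL + 2750 μL = 2785 μL total → factor 2785/35 = 79.571
Dilution factor through tube #4 = 2.6667 × 12.571 × 3 × 79.571 = 8002.6
[tube #4] = 1.50 × 10^7 copies/μL / 8002.6 = 1.87 × 10^3 copies/μL

1.87 × 10^3 copies/μL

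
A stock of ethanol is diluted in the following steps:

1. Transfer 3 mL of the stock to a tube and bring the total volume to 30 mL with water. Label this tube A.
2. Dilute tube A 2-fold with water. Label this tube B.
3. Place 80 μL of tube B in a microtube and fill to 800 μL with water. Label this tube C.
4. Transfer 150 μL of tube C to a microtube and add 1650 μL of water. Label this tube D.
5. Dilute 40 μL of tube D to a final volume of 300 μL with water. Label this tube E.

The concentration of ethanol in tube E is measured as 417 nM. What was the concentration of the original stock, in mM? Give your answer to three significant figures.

7.51 mM

Step 1: 3 mL brought to 30 mL → factor 30/3 = 10
Step 2: 2-fold → factor 2
Step 3: 80 μL brought to 800 μL → factor 800/80 = 10
Step 4: 150 μL + 1650 μL = 1800 μL total → factor 1800/150 = 12
Step 5: 40 μL brought to 300 μL → factor 300/40 = 7.5
Overall dilution factor = 10 × 2 × 10 × 12 × 7.5 = 18000
Stock = 417 nM × 18000 = 7.506 × 10^6 nM = 7.51 mM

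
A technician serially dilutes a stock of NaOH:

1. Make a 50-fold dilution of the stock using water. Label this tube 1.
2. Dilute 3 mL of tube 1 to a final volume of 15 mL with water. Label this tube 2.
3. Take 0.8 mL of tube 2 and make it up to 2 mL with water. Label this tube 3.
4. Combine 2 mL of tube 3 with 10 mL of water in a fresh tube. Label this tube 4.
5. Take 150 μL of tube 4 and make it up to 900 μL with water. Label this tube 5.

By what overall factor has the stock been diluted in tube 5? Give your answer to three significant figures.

Step 1: 50-fold → factor 50
Step 2: 3 mL brought to 15 mL → factor 15/3 = 5
Step 3: 0.8 mL brought to 2 mL → factor 2/0.8 = 2.5
Step 4: 2 mL + 10 mL = 12 mL total → factor 12/2 = 6
Step 5: 150 μL brought to 900 μL → factor 900/150 = 6
Overall dilution factor = 50 × 5 × 2.5 × 6 × 6 = 22500

2.25 × 10^4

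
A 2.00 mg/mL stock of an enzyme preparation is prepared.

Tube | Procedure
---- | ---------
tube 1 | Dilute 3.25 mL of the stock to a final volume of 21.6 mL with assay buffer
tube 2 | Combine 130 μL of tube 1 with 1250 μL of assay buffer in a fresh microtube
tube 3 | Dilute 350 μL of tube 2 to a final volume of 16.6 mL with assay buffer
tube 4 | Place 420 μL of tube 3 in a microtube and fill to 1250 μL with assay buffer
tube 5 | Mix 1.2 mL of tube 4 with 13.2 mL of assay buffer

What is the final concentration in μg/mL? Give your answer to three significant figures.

0.0167 μg/mL

Step 1: 3.25 mL brought to 21.6 mL → factor 21.6/3.25 = 6.6462
Step 2: 130 μL + 1250 μL = 1380 μL total → factor 1380/130 = 10.615
Step 3: 350 μL brought to 16.6 mL → factor 16600/350 = 47.429
Step 4: 420 μL brought to 1250 μL → factor 1250/420 = 2.9762
Step 5: 1.2 mL + 13.2 mL = 14.4 mL total → factor 14.4/1.2 = 12
Overall dilution factor = 6.6462 × 10.615 × 47.429 × 2.9762 × 12 = 1.1951 × 10^5
Final = 2.00 mg/mL / 1.1951 × 10^5 = 1.674 × 10^-5 mg/mL = 0.0167 μg/mL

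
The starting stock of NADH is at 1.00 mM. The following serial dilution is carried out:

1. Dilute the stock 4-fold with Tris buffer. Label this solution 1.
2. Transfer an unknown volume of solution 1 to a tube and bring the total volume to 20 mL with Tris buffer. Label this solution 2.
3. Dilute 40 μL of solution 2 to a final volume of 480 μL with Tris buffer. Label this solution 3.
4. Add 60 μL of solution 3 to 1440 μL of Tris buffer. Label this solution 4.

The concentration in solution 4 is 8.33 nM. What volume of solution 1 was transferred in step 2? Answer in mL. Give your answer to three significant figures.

0.200 mL

Step 1: 4-fold → factor 4
Step 2: v brought to 20 mL → factor = 20 mL/v
Step 3: 40 μL brought to 480 μL → factor 480/40 = 12
Step 4: 60 μL + 1440 μL = 1500 μL total → factor 1500/60 = 25
Product of known-step factors = 1200
Overall factor = 1.00 mM / (8.33 nM) = 1.2005 × 10^5
Step-2 factor = 1.2005 × 10^5 / 1200 = 100.04
v = 20 mL / 100.04 = 0.200 mL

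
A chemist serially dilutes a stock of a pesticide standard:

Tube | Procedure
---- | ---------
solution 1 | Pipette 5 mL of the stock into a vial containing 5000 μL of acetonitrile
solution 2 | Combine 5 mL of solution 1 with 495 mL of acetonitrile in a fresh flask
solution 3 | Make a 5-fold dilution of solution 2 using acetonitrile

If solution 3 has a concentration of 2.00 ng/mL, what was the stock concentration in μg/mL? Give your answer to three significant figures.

2.00 μg/mL

Step 1: 5 mL + 5000 μL = 10 mL total → factor 10/5 = 2
Step 2: 5 mL + 495 mL = 500 mL total → factor 500/5 = 100
Step 3: 5-fold → factor 5
Overall dilution factor = 2 × 100 × 5 = 1000
Stock = 2.00 ng/mL × 1000 = 2000 ng/mL = 2.00 μg/mL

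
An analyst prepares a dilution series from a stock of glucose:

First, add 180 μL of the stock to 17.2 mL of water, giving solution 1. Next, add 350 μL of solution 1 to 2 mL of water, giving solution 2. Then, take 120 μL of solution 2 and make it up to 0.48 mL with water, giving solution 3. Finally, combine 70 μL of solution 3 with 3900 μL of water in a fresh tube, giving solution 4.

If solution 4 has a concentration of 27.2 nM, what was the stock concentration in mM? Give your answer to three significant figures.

4.00 mM

Step 1: 180 μL + 17.2 mL = 17380 μL total → factor 17380/180 = 96.556
Step 2: 350 μL + 2 mL = 2350 μL total → factor 2350/350 = 6.7143
Step 3: 120 μL brought to 0.48 mL → factor 480/120 = 4
Step 4: 70 μL + 3900 μL = 3970 μL total → factor 3970/70 = 56.714
Overall dilution factor = 96.556 × 6.7143 × 4 × 56.714 = 1.4707 × 10^5
Stock = 27.2 nM × 1.4707 × 10^5 = 4.000 × 10^6 nM = 4.00 mM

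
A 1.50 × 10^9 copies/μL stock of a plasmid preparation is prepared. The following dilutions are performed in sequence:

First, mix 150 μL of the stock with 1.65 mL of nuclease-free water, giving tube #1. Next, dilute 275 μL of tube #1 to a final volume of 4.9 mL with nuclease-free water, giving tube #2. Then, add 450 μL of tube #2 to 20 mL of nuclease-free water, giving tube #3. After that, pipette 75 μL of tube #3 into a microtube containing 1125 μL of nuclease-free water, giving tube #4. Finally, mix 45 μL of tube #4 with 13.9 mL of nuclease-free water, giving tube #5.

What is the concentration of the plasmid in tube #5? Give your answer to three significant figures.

Step 1: 150 μL + 1.65 mL = 1800 μL total → factor 1800/150 = 12
Step 2: 275 μL brought to 4.9 mL → factor 4900/275 = 17.818
Step 3: 450 μL + 20 mL = 20450 μL total → factor 20450/450 = 45.444
Step 4: 75 μL + 1125 μL = 1200 μL total → factor 1200/75 = 16
Step 5: 45 μL + 13.9 mL = 13945 μL total → factor 13945/45 = 309.89
Overall dilution factor = 12 × 17.818 × 45.444 × 16 × 309.89 = 4.8178 × 10^7
Final = 1.50 × 10^9 copies/μL / 4.8178 × 10^7 = 31.1 copies/μL

31.1 copies/μL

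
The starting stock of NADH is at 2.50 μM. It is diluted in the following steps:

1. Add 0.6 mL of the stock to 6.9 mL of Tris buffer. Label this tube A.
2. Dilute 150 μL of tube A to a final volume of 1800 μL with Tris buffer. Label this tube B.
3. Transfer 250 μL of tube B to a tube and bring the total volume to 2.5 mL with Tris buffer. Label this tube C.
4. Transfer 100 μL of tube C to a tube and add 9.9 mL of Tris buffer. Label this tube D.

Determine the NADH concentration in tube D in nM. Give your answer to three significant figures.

Step 1: 0.6 mL + 6.9 mL = 7.5 mL total → factor 7.5/0.6 = 12.5
Step 2: 150 μL brought to 1800 μL → factor 1800/150 = 12
Step 3: 250 μL brought to 2.5 mL → factor 2500/250 = 10
Step 4: 100 μL + 9.9 mL = 10000 μL total → factor 10000/100 = 100
Overall dilution factor = 12.5 × 12 × 10 × 100 = 1.5 × 10^5
Final = 2.50 μM / 1.5 × 10^5 = 1.667 × 10^-5 μM = 0.0167 nM

0.0167 nM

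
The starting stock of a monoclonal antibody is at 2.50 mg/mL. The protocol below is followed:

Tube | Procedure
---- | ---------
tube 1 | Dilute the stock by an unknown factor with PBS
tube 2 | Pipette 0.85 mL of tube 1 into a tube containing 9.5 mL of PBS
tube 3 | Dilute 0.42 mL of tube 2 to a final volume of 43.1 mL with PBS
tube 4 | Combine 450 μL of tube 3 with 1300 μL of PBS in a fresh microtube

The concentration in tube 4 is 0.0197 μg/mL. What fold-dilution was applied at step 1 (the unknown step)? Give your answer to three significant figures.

Step 1: unknown factor x
Step 2: 0.85 mL + 9.5 mL = 10.35 mL total → factor 10.35/0.85 = 12.176
Step 3: 0.42 mL brought to 43.1 mL → factor 43.1/0.42 = 102.62
Step 4: 450 μL + 1300 μL = 1750 μL total → factor 1750/450 = 3.8889
Product of known-step factors = 4859.3
Overall factor = 2.50 mg/mL / (0.0197 μg/mL) = 1.269 × 10^5
x = 1.269 × 10^5 / 4859.3 = 26.1

26.1-fold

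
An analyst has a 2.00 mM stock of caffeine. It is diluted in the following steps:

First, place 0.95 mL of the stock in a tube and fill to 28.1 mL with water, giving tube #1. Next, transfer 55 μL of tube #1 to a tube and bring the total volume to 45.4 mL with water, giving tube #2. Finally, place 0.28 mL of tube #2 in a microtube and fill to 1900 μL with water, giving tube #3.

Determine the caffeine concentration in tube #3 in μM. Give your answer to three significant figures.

0.0121 μM

Step 1: 0.95 mL brought to 28.1 mL → factor 28.1/0.95 = 29.579
Step 2: 55 μL brought to 45.4 mL → factor 45400/55 = 825.45
Step 3: 0.28 mL brought to 1900 μL → factor 1.9/0.28 = 6.7857
Overall dilution factor = 29.579 × 825.45 × 6.7857 = 1.6568 × 10^5
Final = 2.00 mM / 1.6568 × 10^5 = 1.207 × 10^-5 mM = 0.0121 μM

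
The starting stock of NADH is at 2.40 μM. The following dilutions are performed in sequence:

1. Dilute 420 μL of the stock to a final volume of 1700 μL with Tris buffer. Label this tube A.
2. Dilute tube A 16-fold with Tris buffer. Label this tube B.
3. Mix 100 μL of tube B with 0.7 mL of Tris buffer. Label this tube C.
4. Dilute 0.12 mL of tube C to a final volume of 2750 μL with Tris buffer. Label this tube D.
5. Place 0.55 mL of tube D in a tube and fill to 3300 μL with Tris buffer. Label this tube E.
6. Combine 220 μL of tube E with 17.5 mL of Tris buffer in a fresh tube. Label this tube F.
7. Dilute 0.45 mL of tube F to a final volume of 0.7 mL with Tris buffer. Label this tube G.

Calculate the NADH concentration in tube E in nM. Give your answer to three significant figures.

0.0337 nM

Step 1: 420 μL brought to 1700 μL → factor 1700/420 = 4.0476
Step 2: 16-fold → factor 16
Step 3: 100 μL + 0.7 mL = 800 μL total → factor 800/100 = 8
Step 4: 0.12 mL brought to 2750 μL → factor 2.75/0.12 = 22.917
Step 5: 0.55 mL brought to 3300 μL → factor 3.3/0.55 = 6
Dilution factor through tube E = 4.0476 × 16 × 8 × 22.917 × 6 = 71238
[tube E] = 2.40 μM / 71238 = 3.369 × 10^-5 μM = 0.0337 nM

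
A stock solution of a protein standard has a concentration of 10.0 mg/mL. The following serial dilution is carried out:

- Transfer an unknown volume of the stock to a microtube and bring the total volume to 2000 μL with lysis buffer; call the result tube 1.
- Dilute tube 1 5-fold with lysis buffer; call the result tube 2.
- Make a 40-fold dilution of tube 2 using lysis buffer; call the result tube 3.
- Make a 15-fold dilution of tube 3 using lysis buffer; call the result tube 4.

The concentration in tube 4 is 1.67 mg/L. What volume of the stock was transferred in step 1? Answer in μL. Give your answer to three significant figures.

Step 1: v brought to 2000 μL → factor = 2000 μL/v
Step 2: 5-fold → factor 5
Step 3: 40-fold → factor 40
Step 4: 15-fold → factor 15
Product of known-step factors = 3000
Overall factor = 10.0 mg/mL / (1.67 mg/L) = 5988
Step-1 factor = 5988 / 3000 = 1.996
v = 2000 μL / 1.996 = 1.00 × 10^3 μL

1.00 × 10^3 μL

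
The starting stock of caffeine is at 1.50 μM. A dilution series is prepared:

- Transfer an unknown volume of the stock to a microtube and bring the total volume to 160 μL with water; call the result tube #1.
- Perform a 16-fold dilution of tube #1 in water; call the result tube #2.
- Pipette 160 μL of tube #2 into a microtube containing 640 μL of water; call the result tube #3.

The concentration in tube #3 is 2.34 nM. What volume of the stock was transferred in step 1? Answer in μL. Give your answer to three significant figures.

Step 1: v brought to 160 μL → factor = 160 μL/v
Step 2: 16-fold → factor 16
Step 3: 160 μL + 640 μL = 800 μL total → factor 800/160 = 5
Product of known-step factors = 80
Overall factor = 1.50 μM / (2.34 nM) = 641.03
Step-1 factor = 641.03 / 80 = 8.0128
v = 160 μL / 8.0128 = 20.0 μL

20.0 μL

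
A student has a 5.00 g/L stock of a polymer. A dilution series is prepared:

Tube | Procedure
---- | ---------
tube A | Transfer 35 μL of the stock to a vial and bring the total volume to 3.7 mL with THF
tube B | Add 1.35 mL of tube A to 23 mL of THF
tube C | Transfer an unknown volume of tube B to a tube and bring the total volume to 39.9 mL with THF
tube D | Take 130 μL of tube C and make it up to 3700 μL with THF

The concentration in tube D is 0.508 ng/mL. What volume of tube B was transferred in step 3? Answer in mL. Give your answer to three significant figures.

0.220 mL

Step 1: 35 μL brought to 3.7 mL → factor 3700/35 = 105.71
Step 2: 1.35 mL + 23 mL = 24.35 mL total → factor 24.35/1.35 = 18.037
Step 3: v brought to 39.9 mL → factor = 39.9 mL/v
Step 4: 130 μL brought to 3700 μL → factor 3700/130 = 28.462
Product of known-step factors = 54270
Overall factor = 5.00 g/L / (0.508 ng/mL) = 9.8425 × 10^6
Step-3 factor = 9.8425 × 10^6 / 54270 = 181.36
v = 39.9 mL / 181.36 = 0.220 mL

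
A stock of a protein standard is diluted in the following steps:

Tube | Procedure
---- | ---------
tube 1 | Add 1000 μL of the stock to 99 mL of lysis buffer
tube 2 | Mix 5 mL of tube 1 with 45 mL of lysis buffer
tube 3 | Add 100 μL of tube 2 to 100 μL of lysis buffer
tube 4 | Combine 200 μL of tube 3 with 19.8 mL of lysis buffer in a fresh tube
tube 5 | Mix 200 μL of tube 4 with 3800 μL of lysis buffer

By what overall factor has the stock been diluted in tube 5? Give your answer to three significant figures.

4.00 × 10^6

Step 1: 1000 μL + 99 mL = 1 × 10^5 μL total → factor 1 × 10^5/1000 = 100
Step 2: 5 mL + 45 mL = 50 mL total → factor 50/5 = 10
Step 3: 100 μL + 100 μL = 200 μL total → factor 200/100 = 2
Step 4: 200 μL + 19.8 mL = 20000 μL total → factor 20000/200 = 100
Step 5: 200 μL + 3800 μL = 4000 μL total → factor 4000/200 = 20
Overall dilution factor = 100 × 10 × 2 × 100 × 20 = 4 × 10^6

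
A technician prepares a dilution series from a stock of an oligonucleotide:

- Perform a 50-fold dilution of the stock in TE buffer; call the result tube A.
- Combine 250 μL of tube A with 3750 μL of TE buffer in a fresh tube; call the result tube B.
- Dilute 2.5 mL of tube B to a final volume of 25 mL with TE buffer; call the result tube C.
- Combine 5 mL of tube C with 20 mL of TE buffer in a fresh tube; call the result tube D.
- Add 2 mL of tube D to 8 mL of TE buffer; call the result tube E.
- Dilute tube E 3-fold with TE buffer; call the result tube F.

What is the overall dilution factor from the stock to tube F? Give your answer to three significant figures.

Step 1: 50-fold → factor 50
Step 2: 250 μL + 3750 μL = 4000 μL total → factor 4000/250 = 16
Step 3: 2.5 mL brought to 25 mL → factor 25/2.5 = 10
Step 4: 5 mL + 20 mL = 25 mL total → factor 25/5 = 5
Step 5: 2 mL + 8 mL = 10 mL total → factor 10/2 = 5
Step 6: 3-fold → factor 3
Overall dilution factor = 50 × 16 × 10 × 5 × 5 × 3 = 6 × 10^5

6.00 × 10^5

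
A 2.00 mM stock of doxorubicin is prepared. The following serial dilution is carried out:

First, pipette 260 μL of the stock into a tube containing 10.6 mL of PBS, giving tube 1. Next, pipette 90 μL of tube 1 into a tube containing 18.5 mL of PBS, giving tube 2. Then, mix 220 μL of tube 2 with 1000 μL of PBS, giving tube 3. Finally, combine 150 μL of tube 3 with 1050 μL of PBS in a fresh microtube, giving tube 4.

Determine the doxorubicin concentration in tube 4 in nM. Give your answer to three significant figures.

Step 1: 260 μL + 10.6 mL = 10860 μL total → factor 10860/260 = 41.769
Step 2: 90 μL + 18.5 mL = 18590 μL total → factor 18590/90 = 206.56
Step 3: 220 μL + 1000 μL = 1220 μL total → factor 1220/220 = 5.5455
Step 4: 150 μL + 1050 μL = 1200 μL total → factor 1200/150 = 8
Overall dilution factor = 41.769 × 206.56 × 5.5455 × 8 = 3.8275 × 10^5
Final = 2.00 mM / 3.8275 × 10^5 = 5.225 × 10^-6 mM = 5.23 nM

5.23 nM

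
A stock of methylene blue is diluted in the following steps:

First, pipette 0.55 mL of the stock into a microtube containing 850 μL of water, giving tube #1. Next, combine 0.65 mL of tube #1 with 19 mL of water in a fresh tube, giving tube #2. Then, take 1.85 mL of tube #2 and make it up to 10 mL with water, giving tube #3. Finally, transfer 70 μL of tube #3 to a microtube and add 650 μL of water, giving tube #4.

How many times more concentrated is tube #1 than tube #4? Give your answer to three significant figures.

Step 1: 0.55 mL + 850 μL = 1.4 mL total → factor 1.4/0.55 = 2.5455
Step 2: 0.65 mL + 19 mL = 19.65 mL total → factor 19.65/0.65 = 30.231
Step 3: 1.85 mL brought to 10 mL → factor 10/1.85 = 5.4054
Step 4: 70 μL + 650 μL = 720 μL total → factor 720/70 = 10.286
Dilution factor to tube #1 = 2.5455; to tube #4 = 4278.4
[tube #1]/[tube #4] = (factor to tube #4)/(factor to tube #1) = 4278.4/2.5455 = 1.68 × 10^3

1.68 × 10^3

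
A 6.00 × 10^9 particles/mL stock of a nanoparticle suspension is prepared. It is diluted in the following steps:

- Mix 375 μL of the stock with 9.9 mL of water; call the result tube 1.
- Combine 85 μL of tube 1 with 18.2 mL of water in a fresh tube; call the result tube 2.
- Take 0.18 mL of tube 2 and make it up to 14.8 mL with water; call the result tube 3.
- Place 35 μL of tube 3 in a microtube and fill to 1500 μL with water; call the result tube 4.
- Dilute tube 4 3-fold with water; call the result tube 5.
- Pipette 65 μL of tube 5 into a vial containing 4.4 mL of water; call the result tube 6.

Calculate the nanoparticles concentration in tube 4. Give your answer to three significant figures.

289 particles/mL

Step 1: 375 μL + 9.9 mL = 10275 μL total → factor 10275/375 = 27.4
Step 2: 85 μL + 18.2 mL = 18285 μL total → factor 18285/85 = 215.12
Step 3: 0.18 mL brought to 14.8 mL → factor 14.8/0.18 = 82.222
Step 4: 35 μL brought to 1500 μL → factor 1500/35 = 42.857
Dilution factor through tube 4 = 27.4 × 215.12 × 82.222 × 42.857 = 2.077 × 10^7
[tube 4] = 6.00 × 10^9 particles/mL / 2.077 × 10^7 = 289 particles/mL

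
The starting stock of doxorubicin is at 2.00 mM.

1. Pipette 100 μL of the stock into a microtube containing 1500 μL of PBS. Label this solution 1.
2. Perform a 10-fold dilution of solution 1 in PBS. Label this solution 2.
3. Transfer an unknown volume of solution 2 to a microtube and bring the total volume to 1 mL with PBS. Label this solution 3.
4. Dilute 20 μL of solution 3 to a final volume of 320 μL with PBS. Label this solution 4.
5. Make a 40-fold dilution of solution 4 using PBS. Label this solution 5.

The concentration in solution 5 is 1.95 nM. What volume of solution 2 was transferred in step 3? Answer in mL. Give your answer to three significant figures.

0.0998 mL

Step 1: 100 μL + 1500 μL = 1600 μL total → factor 1600/100 = 16
Step 2: 10-fold → factor 10
Step 3: v brought to 1 mL → factor = 1 mL/v
Step 4: 20 μL brought to 320 μL → factor 320/20 = 16
Step 5: 40-fold → factor 40
Product of known-step factors = 1.024 × 10^5
Overall factor = 2.00 mM / (1.95 nM) = 1.0256 × 10^6
Step-3 factor = 1.0256 × 10^6 / 1.024 × 10^5 = 10.016
v = 1 mL / 10.016 = 0.0998 mL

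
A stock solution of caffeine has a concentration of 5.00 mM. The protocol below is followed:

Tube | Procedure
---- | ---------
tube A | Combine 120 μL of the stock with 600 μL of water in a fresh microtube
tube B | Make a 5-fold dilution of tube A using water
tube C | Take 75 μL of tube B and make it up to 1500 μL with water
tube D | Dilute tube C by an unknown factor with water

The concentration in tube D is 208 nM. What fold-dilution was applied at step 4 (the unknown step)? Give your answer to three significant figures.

40.1-fold

Step 1: 120 μL + 600 μL = 720 μL total → factor 720/120 = 6
Step 2: 5-fold → factor 5
Step 3: 75 μL brought to 1500 μL → factor 1500/75 = 20
Step 4: unknown factor x
Product of known-step factors = 600
Overall factor = 5.00 mM / (208 nM) = 24038
x = 24038 / 600 = 40.1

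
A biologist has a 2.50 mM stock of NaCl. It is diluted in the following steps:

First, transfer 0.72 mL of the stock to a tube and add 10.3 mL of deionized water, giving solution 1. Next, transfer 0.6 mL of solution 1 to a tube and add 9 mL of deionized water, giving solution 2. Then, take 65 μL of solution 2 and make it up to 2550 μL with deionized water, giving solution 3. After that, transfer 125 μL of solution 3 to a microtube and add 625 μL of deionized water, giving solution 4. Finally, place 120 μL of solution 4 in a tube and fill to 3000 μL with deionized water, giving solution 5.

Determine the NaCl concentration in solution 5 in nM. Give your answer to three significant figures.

Step 1: 0.72 mL + 10.3 mL = 11.02 mL total → factor 11.02/0.72 = 15.306
Step 2: 0.6 mL + 9 mL = 9.6 mL total → factor 9.6/0.6 = 16
Step 3: 65 μL brought to 2550 μL → factor 2550/65 = 39.231
Step 4: 125 μL + 625 μL = 750 μL total → factor 750/125 = 6
Step 5: 120 μL brought to 3000 μL → factor 3000/120 = 25
Overall dilution factor = 15.306 × 16 × 39.231 × 6 × 25 = 1.4411 × 10^6
Final = 2.50 mM / 1.4411 × 10^6 = 1.735 × 10^-6 mM = 1.73 nM

1.73 nM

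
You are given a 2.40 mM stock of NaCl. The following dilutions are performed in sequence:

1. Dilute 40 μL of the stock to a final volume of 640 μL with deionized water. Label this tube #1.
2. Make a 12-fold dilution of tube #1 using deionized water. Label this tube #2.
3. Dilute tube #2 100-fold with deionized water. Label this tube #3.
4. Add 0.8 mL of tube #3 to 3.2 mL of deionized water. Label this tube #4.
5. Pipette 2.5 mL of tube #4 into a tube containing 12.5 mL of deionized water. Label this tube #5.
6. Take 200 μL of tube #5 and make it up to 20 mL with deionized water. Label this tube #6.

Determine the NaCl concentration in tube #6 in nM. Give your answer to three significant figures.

Step 1: 40 μL brought to 640 μL → factor 640/40 = 16
Step 2: 12-fold → factor 12
Step 3: 100-fold → factor 100
Step 4: 0.8 mL + 3.2 mL = 4 mL total → factor 4/0.8 = 5
Step 5: 2.5 mL + 12.5 mL = 15 mL total → factor 15/2.5 = 6
Step 6: 200 μL brought to 20 mL → factor 20000/200 = 100
Overall dilution factor = 16 × 12 × 100 × 5 × 6 × 100 = 5.76 × 10^7
Final = 2.40 mM / 5.76 × 10^7 = 4.167 × 10^-8 mM = 0.0417 nM

0.0417 nM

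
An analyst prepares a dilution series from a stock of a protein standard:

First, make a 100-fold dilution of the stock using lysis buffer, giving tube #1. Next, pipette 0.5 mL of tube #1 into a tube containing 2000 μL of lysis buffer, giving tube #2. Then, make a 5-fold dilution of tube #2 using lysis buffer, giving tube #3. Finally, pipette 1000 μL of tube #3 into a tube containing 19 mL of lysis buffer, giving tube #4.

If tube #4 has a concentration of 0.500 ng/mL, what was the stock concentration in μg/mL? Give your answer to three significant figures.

25.0 μg/mL

Step 1: 100-fold → factor 100
Step 2: 0.5 mL + 2000 μL = 2.5 mL total → factor 2.5/0.5 = 5
Step 3: 5-fold → factor 5
Step 4: 1000 μL + 19 mL = 20000 μL total → factor 20000/1000 = 20
Overall dilution factor = 100 × 5 × 5 × 20 = 50000
Stock = 0.500 ng/mL × 50000 = 2.500 × 10^4 ng/mL = 25.0 μg/mL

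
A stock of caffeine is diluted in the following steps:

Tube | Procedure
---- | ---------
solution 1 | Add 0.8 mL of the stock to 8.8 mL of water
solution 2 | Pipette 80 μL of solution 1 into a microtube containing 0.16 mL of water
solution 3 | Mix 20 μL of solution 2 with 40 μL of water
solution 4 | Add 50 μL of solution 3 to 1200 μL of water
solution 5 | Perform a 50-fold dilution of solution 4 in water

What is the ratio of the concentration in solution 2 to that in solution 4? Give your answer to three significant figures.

75.0

Step 1: 0.8 mL + 8.8 mL = 9.6 mL total → factor 9.6/0.8 = 12
Step 2: 80 μL + 0.16 mL = 240 μL total → factor 240/80 = 3
Step 3: 20 μL + 40 μL = 60 μL total → factor 60/20 = 3
Step 4: 50 μL + 1200 μL = 1250 μL total → factor 1250/50 = 25
Dilution factor to solution 2 = 36; to solution 4 = 2700
[solution 2]/[solution 4] = (factor to solution 4)/(factor to solution 2) = 2700/36 = 75.0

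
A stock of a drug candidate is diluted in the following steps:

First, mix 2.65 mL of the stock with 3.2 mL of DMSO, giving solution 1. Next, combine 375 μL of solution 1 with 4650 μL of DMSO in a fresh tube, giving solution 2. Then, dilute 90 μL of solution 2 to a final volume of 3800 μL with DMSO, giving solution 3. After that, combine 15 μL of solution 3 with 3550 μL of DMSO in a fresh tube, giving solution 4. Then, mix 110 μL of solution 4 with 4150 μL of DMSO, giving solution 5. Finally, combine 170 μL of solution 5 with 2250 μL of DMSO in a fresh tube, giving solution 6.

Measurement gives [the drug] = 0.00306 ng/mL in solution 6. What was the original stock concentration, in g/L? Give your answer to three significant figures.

Step 1: 2.65 mL + 3.2 mL = 5.85 mL total → factor 5.85/2.65 = 2.2075
Step 2: 375 μL + 4650 μL = 5025 μL total → factor 5025/375 = 13.4
Step 3: 90 μL brought to 3800 μL → factor 3800/90 = 42.222
Step 4: 15 μL + 3550 μL = 3565 μL total → factor 3565/15 = 237.67
Step 5: 110 μL + 4150 μL = 4260 μL total → factor 4260/110 = 38.727
Step 6: 170 μL + 2250 μL = 2420 μL total → factor 2420/170 = 14.235
Overall dilution factor = 2.2075 × 13.4 × 42.222 × 237.67 × 38.727 × 14.235 = 1.6365 × 10^8
Stock = 0.00306 ng/mL × 1.6365 × 10^8 = 5.008 × 10^5 ng/mL = 0.501 g/L

0.501 g/L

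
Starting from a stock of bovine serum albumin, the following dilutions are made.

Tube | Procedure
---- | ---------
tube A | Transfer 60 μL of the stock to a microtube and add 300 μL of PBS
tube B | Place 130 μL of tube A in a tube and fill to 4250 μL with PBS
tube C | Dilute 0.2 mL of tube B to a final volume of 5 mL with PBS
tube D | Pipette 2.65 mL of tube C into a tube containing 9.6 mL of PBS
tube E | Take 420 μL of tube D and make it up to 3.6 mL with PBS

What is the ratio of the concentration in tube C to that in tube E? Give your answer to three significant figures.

39.6

Step 1: 60 μL + 300 μL = 360 μL total → factor 360/60 = 6
Step 2: 130 μL brought to 4250 μL → factor 4250/130 = 32.692
Step 3: 0.2 mL brought to 5 mL → factor 5/0.2 = 25
Step 4: 2.65 mL + 9.6 mL = 12.25 mL total → factor 12.25/2.65 = 4.6226
Step 5: 420 μL brought to 3.6 mL → factor 3600/420 = 8.5714
Dilution factor to tube C = 4903.8; to tube E = 1.943 × 10^5
[tube C]/[tube E] = (factor to tube E)/(factor to tube C) = 1.943 × 10^5/4903.8 = 39.6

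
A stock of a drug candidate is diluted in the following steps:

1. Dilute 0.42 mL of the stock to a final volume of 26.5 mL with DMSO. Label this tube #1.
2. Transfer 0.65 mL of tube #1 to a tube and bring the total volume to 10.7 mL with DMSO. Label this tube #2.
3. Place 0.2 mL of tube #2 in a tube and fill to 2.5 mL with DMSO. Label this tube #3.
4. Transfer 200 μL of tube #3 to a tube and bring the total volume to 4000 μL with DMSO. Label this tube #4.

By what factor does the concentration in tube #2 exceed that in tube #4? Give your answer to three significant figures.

Step 1: 0.42 mL brought to 26.5 mL → factor 26.5/0.42 = 63.095
Step 2: 0.65 mL brought to 10.7 mL → factor 10.7/0.65 = 16.462
Step 3: 0.2 mL brought to 2.5 mL → factor 2.5/0.2 = 12.5
Step 4: 200 μL brought to 4000 μL → factor 4000/200 = 20
Dilution factor to tube #2 = 1038.6; to tube #4 = 2.5966 × 10^5
[tube #2]/[tube #4] = (factor to tube #4)/(factor to tube #2) = 2.5966 × 10^5/1038.6 = 250

250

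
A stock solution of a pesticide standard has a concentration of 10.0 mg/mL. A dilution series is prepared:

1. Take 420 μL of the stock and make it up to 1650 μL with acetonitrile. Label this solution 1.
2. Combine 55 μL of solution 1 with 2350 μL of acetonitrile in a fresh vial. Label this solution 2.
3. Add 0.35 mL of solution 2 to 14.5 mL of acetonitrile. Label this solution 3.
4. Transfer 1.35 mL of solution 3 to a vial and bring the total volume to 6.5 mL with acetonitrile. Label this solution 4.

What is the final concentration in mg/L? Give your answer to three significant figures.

0.285 mg/L

Step 1: 420 μL brought to 1650 μL → factor 1650/420 = 3.9286
Step 2: 55 μL + 2350 μL = 2405 μL total → factor 2405/55 = 43.727
Step 3: 0.35 mL + 14.5 mL = 14.85 mL total → factor 14.85/0.35 = 42.429
Step 4: 1.35 mL brought to 6.5 mL → factor 6.5/1.35 = 4.8148
Overall dilution factor = 3.9286 × 43.727 × 42.429 × 4.8148 = 35093
Final = 10.0 mg/mL / 35093 = 0.0002850 mg/mL = 0.285 mg/L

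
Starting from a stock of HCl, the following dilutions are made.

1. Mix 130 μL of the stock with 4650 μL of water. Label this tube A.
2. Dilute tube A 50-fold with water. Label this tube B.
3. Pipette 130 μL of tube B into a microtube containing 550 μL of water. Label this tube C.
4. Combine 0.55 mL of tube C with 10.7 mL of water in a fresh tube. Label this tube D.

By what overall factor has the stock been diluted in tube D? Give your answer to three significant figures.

Step 1: 130 μL + 4650 μL = 4780 μL total → factor 4780/130 = 36.769
Step 2: 50-fold → factor 50
Step 3: 130 μL + 550 μL = 680 μL total → factor 680/130 = 5.2308
Step 4: 0.55 mL + 10.7 mL = 11.25 mL total → factor 11.25/0.55 = 20.455
Overall dilution factor = 36.769 × 50 × 5.2308 × 20.455 = 1.967 × 10^5

1.97 × 10^5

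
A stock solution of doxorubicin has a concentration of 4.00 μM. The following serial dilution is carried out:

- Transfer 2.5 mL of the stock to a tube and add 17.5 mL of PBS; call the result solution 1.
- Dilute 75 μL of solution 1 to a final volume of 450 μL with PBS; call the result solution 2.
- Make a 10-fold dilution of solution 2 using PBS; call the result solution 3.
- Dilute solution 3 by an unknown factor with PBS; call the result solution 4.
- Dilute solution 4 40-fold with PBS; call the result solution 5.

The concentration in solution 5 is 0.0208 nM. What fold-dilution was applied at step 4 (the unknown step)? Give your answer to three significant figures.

Step 1: 2.5 mL + 17.5 mL = 20 mL total → factor 20/2.5 = 8
Step 2: 75 μL brought to 450 μL → factor 450/75 = 6
Step 3: 10-fold → factor 10
Step 4: unknown factor x
Step 5: 40-fold → factor 40
Product of known-step factors = 19200
Overall factor = 4.00 μM / (0.0208 nM) = 1.9231 × 10^5
x = 1.9231 × 10^5 / 19200 = 10.0

10.0-fold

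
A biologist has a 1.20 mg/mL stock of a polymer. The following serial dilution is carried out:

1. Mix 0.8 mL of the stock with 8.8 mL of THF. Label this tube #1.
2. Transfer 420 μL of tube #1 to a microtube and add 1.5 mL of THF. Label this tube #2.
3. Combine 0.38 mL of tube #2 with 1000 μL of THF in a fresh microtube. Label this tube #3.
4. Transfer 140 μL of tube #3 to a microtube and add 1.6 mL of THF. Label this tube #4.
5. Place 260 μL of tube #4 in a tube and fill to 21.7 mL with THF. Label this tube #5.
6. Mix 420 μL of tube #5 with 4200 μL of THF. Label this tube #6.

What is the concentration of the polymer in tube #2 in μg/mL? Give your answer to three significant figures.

21.9 μg/mL

Step 1: 0.8 mL + 8.8 mL = 9.6 mL total → factor 9.6/0.8 = 12
Step 2: 420 μL + 1.5 mL = 1920 μL total → factor 1920/420 = 4.5714
Dilution factor through tube #2 = 12 × 4.5714 = 54.857
[tube #2] = 1.20 mg/mL / 54.857 = 0.02187 mg/mL = 21.9 μg/mL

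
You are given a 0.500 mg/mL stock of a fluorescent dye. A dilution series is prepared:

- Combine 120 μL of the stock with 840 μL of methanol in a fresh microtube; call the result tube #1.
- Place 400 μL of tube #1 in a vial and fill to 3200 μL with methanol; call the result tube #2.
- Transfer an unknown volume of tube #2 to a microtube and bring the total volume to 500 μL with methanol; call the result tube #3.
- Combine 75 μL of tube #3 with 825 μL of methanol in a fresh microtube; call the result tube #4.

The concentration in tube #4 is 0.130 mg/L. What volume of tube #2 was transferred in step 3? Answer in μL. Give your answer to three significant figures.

Step 1: 120 μL + 840 μL = 960 μL total → factor 960/120 = 8
Step 2: 400 μL brought to 3200 μL → factor 3200/400 = 8
Step 3: v brought to 500 μL → factor = 500 μL/v
Step 4: 75 μL + 825 μL = 900 μL total → factor 900/75 = 12
Product of known-step factors = 768
Overall factor = 0.500 mg/mL / (0.130 mg/L) = 3846.2
Step-3 factor = 3846.2 / 768 = 5.008
v = 500 μL / 5.008 = 99.8 μL

99.8 μL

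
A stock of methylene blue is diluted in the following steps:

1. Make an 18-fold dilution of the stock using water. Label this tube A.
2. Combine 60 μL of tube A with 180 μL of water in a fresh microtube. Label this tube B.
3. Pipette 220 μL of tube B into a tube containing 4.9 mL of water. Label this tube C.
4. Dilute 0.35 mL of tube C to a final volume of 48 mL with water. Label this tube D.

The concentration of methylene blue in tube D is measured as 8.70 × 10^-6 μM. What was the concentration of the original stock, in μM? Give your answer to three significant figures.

2.00 μM

Step 1: 18-fold → factor 18
Step 2: 60 μL + 180 μL = 240 μL total → factor 240/60 = 4
Step 3: 220 μL + 4.9 mL = 5120 μL total → factor 5120/220 = 23.273
Step 4: 0.35 mL brought to 48 mL → factor 48/0.35 = 137.14
Overall dilution factor = 18 × 4 × 23.273 × 137.14 = 2.298 × 10^5
Stock = 8.70 × 10^-6 μM × 2.298 × 10^5 = 2.00 μM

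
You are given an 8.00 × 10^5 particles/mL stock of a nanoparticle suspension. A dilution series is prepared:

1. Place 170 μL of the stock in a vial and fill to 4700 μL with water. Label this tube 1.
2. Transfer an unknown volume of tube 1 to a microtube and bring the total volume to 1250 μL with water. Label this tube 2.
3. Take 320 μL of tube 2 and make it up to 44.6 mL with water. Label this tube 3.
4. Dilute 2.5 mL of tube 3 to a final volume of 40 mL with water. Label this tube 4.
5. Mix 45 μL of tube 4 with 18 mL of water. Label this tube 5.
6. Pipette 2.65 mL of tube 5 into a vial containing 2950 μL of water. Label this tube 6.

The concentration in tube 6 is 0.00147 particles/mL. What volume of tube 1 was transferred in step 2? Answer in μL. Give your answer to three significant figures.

120 μL

Step 1: 170 μL brought to 4700 μL → factor 4700/170 = 27.647
Step 2: v brought to 1250 μL → factor = 1250 μL/v
Step 3: 320 μL brought to 44.6 mL → factor 44600/320 = 139.38
Step 4: 2.5 mL brought to 40 mL → factor 40/2.5 = 16
Step 5: 45 μL + 18 mL = 18045 μL total → factor 18045/45 = 401
Step 6: 2.65 mL + 2950 μL = 5.6 mL total → factor 5.6/2.65 = 2.1132
Product of known-step factors = 5.2244 × 10^7
Overall factor = 8.00 × 10^5 particles/mL / (0.00147 particles/mL) = 5.4422 × 10^8
Step-2 factor = 5.4422 × 10^8 / 5.2244 × 10^7 = 10.417
v = 1250 μL / 10.417 = 120 μL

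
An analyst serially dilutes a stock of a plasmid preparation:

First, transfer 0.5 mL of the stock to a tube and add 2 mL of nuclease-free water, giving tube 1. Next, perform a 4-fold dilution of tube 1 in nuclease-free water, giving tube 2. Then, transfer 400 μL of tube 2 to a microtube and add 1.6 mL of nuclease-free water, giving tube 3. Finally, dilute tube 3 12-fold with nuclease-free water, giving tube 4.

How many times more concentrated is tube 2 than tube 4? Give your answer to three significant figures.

Step 1: 0.5 mL + 2 mL = 2.5 mL total → factor 2.5/0.5 = 5
Step 2: 4-fold → factor 4
Step 3: 400 μL + 1.6 mL = 2000 μL total → factor 2000/400 = 5
Step 4: 12-fold → factor 12
Dilution factor to tube 2 = 20; to tube 4 = 1200
[tube 2]/[tube 4] = (factor to tube 4)/(factor to tube 2) = 1200/20 = 60.0

60.0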